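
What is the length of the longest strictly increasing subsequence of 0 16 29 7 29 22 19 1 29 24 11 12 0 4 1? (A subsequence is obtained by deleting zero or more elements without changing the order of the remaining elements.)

4

Let dp[i] be the longest increasing subsequence ending at position i. Then dp = [1, 2, 3, 2, 3, 3, 3, 2, 4, 4, 3, 4, 1, 3, 2].
The maximum is 4; one witness is 0, 16, 22, 29 at positions 1,2,6,9.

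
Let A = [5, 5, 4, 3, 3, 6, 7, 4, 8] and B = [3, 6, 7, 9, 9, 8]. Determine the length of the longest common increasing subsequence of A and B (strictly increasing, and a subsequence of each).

A longest common strictly increasing subsequence is 3, 6, 7, 8 (length 4); it appears in order in both A and B, and no longer such subsequence exists.

4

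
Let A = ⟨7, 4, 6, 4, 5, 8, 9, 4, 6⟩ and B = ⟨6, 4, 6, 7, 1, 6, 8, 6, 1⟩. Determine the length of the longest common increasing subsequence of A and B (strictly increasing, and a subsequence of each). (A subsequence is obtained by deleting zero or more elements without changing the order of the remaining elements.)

A longest common strictly increasing subsequence is 4, 6, 8 (length 3); it appears in order in both A and B, and no longer such subsequence exists.

3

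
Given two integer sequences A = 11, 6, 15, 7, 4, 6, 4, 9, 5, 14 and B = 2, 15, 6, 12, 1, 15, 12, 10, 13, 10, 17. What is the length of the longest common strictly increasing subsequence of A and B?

For each value that appears in both, track the longest common increasing run ending there.
The best achievable length is 2; one witness is 6, 15 (A-positions 2,3, B-positions 3,6).

2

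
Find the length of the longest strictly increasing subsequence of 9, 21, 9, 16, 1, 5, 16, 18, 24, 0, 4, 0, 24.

5

One longest increasing subsequence is 1, 5, 16, 18, 24 (positions 5,6,7,8,9), of length 5; no longer one exists.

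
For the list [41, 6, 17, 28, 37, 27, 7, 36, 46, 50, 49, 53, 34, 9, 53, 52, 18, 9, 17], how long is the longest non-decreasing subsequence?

8

Scanning left to right, the best length ending at each element is: 41→1, 6→1, 17→2, 28→3, 37→4, 27→3, 7→2, 36→4, 46→5, 50→6, 49→6, 53→7, 34→4, 9→3, 53→8, 52→7, 18→4, 9→4, 17→5.
So the longest non-decreasing subsequence has length 8, e.g. 6, 17, 28, 37, 46, 50, 53, 53.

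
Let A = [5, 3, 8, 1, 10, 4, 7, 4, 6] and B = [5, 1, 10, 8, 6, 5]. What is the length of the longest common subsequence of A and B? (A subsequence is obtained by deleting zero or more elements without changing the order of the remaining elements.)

4

A longest common subsequence is 5, 1, 10, 6 (length 4); the LCS DP confirms no longer common subsequence exists.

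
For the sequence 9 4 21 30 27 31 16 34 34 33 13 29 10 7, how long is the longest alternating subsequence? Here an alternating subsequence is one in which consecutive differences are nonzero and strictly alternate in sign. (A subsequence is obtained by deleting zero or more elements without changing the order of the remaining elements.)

10

Track the best alternating length ending on an up-step vs a down-step at each position: up/down = 1/1, 1/2, 3/1, 3/1, 3/4, 5/1, 3/6, 7/1, 7/1, 7/8, 3/8, 9/8, 3/10, 3/10.
The maximum over both is 10; one such subsequence is 9, 4, 30, 27, 31, 16, 34, 13, 29, 10.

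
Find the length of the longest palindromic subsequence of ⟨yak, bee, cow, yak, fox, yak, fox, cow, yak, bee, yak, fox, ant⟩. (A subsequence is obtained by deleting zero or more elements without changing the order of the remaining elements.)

One longest palindromic subsequence is yak bee yak fox yak fox yak bee yak (positions 1,2,4,5,6,7,9,10,11); it reads the same forward and backward, and the interval DP gives dp[1][13] = 9.

9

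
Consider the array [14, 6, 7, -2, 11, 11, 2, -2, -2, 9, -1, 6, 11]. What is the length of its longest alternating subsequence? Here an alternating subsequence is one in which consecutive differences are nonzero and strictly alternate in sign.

A longest alternating subsequence is 14, 6, 7, -2, 11, 2, 9, -1, 6 (positions 1,2,3,4,5,7,10,11,12); its 8 consecutive differences strictly alternate in sign, and length 9 is optimal.

9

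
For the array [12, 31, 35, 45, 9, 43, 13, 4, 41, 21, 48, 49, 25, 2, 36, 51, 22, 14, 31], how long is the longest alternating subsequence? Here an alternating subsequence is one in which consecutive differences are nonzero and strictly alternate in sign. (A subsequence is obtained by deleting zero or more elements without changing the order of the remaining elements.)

12

Track the best alternating length ending on an up-step vs a down-step at each position: up/down = 1/1, 2/1, 2/1, 2/1, 1/3, 4/3, 4/5, 1/5, 6/5, 6/7, 8/1, 8/1, 8/9, 1/9, 10/9, 10/1, 10/11, 10/11, 12/11.
The maximum over both is 12; one such subsequence is 12, 31, 9, 43, 13, 41, 21, 48, 25, 36, 22, 31.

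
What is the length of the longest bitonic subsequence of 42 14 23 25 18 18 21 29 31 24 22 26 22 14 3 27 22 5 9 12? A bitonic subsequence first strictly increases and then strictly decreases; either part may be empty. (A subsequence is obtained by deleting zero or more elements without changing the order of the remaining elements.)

9

One longest bitonic subsequence is 14, 23, 25, 29, 31, 26, 22, 14, 12 (positions 2,3,4,8,9,12,13,14,20): it rises to 31 then falls. Length 9 is optimal.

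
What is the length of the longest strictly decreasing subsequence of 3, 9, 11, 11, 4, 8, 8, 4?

One longest decreasing subsequence is 9, 8, 4 (positions 2,6,8), of length 3; no longer one exists.

3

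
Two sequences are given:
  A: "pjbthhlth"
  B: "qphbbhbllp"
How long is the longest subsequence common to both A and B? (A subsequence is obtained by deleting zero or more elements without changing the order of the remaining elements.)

4

Backtracking the LCS table gives one alignment: p (A1,B2) → b (A3,B5) → h (A5,B6) → l (A7,B9).
So the longest common subsequence has length 4.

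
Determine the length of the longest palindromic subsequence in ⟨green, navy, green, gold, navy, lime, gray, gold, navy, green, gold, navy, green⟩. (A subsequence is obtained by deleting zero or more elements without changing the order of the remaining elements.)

One longest palindromic subsequence is green navy gold navy gold navy gold navy green (positions 1,2,4,5,8,9,11,12,13); it reads the same forward and backward, and the interval DP gives dp[1][13] = 9.

9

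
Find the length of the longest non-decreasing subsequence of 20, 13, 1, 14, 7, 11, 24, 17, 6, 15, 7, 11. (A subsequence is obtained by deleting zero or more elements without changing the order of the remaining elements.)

Let dp[i] be the longest non-decreasing subsequence ending at position i. Then dp = [1, 1, 1, 2, 2, 3, 4, 4, 2, 4, 3, 4].
The maximum is 4; one witness is 1, 7, 11, 24 at positions 3,5,6,7.

4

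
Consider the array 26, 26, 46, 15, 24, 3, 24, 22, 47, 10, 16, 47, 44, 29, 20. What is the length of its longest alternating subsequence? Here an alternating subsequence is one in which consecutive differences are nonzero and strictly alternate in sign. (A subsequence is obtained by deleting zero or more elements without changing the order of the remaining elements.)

Track the best alternating length ending on an up-step vs a down-step at each position: up/down = 1/1, 1/1, 2/1, 1/3, 4/3, 1/5, 6/3, 6/7, 8/1, 6/9, 10/9, 10/1, 10/11, 10/11, 10/11.
The maximum over both is 11; one such subsequence is 26, 46, 15, 24, 3, 24, 22, 47, 10, 47, 44.

11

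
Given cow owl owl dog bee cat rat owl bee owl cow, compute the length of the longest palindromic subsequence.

Using dp[i][j] = 2 + dp[i+1][j−1] if the ends match, else max(dp[i+1][j], dp[i][j−1]):
dp[1][11] = 7. A witness is cow owl bee owl bee owl cow at positions 1,2,5,8,9,10,11.

7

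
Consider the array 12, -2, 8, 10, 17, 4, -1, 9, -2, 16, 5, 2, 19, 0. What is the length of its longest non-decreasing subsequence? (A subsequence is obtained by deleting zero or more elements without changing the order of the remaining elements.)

Scanning left to right, the best length ending at each element is: 12→1, -2→1, 8→2, 10→3, 17→4, 4→2, -1→2, 9→3, -2→2, 16→4, 5→3, 2→3, 19→5, 0→3.
So the longest non-decreasing subsequence has length 5, e.g. -2, 8, 10, 17, 19.

5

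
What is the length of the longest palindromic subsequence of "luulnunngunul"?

10

One longest palindromic subsequence is lununnunul (positions 1,2,5,6,7,8,10,11,12,13); it reads the same forward and backward, and the interval DP gives dp[1][13] = 10.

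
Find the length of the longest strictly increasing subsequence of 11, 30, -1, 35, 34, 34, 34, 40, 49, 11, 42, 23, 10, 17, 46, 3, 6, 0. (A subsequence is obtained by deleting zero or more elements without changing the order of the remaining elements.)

Let dp[i] be the longest increasing subsequence ending at position i. Then dp = [1, 2, 1, 3, 3, 3, 3, 4, 5, 2, 5, 3, 2, 3, 6, 2, 3, 2].
The maximum is 6; one witness is 11, 30, 35, 40, 42, 46 at positions 1,2,4,8,11,15.

6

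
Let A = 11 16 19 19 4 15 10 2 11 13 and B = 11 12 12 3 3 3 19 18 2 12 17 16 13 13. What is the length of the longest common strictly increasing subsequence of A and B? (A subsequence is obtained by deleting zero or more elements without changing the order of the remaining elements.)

2

A longest common strictly increasing subsequence is 11, 19 (length 2); it appears in order in both A and B, and no longer such subsequence exists.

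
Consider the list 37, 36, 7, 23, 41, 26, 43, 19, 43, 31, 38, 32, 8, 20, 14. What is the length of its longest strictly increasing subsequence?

Let dp[i] be the longest increasing subsequence ending at position i. Then dp = [1, 1, 1, 2, 3, 3, 4, 2, 4, 4, 5, 5, 2, 3, 3].
The maximum is 5; one witness is 7, 23, 26, 31, 38 at positions 3,4,6,10,11.

5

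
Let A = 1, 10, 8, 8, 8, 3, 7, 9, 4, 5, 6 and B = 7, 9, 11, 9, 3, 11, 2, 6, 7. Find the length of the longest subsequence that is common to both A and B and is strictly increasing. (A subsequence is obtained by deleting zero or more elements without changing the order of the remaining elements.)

For each value that appears in both, track the longest common increasing run ending there.
The best achievable length is 2; one witness is 7, 9 (A-positions 7,8, B-positions 1,2).

2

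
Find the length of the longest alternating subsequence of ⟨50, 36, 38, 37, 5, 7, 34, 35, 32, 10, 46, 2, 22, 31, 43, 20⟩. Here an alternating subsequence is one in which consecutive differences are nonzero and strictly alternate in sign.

10

Track the best alternating length ending on an up-step vs a down-step at each position: up/down = 1/1, 1/2, 3/2, 3/4, 1/4, 5/4, 5/4, 5/4, 5/6, 5/6, 7/2, 1/8, 9/8, 9/8, 9/8, 9/10.
The maximum over both is 10; one such subsequence is 50, 36, 38, 5, 34, 32, 46, 2, 22, 20.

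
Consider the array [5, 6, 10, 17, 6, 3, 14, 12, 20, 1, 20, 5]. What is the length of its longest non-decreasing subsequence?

Let dp[i] be the longest non-decreasing subsequence ending at position i. Then dp = [1, 2, 3, 4, 3, 1, 4, 4, 5, 1, 6, 2].
The maximum is 6; one witness is 5, 6, 10, 17, 20, 20 at positions 1,2,3,4,9,11.

6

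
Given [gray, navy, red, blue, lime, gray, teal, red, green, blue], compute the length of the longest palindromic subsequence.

One longest palindromic subsequence is blue green blue (positions 4,9,10); it reads the same forward and backward, and the interval DP gives dp[1][10] = 3.

3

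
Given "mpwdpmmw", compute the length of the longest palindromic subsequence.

Using dp[i][j] = 2 + dp[i+1][j−1] if the ends match, else max(dp[i+1][j], dp[i][j−1]):
dp[1][8] = 5. A witness is mpdpm at positions 1,2,4,5,7.

5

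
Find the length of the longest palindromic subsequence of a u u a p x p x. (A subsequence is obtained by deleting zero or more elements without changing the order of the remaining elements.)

Using dp[i][j] = 2 + dp[i+1][j−1] if the ends match, else max(dp[i+1][j], dp[i][j−1]):
dp[1][8] = 4. A witness is auua at positions 1,2,3,4.

4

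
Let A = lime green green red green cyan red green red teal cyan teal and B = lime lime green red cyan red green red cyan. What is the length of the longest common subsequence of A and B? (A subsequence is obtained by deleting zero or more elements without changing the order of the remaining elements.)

A longest common subsequence is lime, green, red, cyan, red, green, red, cyan (length 8); the LCS DP confirms no longer common subsequence exists.

8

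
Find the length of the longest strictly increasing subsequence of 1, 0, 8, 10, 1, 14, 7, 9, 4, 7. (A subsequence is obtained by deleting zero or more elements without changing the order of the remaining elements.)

4

Let dp[i] be the longest increasing subsequence ending at position i. Then dp = [1, 1, 2, 3, 2, 4, 3, 4, 3, 4].
The maximum is 4; one witness is 1, 8, 10, 14 at positions 1,3,4,6.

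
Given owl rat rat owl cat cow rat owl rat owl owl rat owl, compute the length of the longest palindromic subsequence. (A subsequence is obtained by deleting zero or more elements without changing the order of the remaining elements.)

9

Using dp[i][j] = 2 + dp[i+1][j−1] if the ends match, else max(dp[i+1][j], dp[i][j−1]):
dp[1][13] = 9. A witness is owl rat owl owl rat owl owl rat owl at positions 1,2,4,8,9,10,11,12,13.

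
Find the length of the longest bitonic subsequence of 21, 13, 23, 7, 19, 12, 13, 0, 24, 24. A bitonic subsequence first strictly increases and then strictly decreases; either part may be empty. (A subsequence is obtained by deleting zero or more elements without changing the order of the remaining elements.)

Let inc[i] be the LIS ending at i and dec[i] the longest strictly decreasing subsequence starting at i. inc = [1, 1, 2, 1, 2, 2, 3, 1, 4, 4], dec = [4, 3, 4, 2, 3, 2, 2, 1, 1, 1].
max_i inc[i]+dec[i]−1 = 5, with one witness 21, 23, 19, 13, 0.

5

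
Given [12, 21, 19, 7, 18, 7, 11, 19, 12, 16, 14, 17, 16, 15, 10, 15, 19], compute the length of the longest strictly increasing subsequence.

6

One longest increasing subsequence is 7, 11, 12, 16, 17, 19 (positions 4,7,9,10,12,17), of length 6; no longer one exists.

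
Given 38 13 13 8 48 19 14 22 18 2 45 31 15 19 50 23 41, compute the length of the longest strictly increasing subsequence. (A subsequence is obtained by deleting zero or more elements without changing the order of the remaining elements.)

One longest increasing subsequence is 13, 14, 18, 19, 23, 41 (positions 2,7,9,14,16,17), of length 6; no longer one exists.

6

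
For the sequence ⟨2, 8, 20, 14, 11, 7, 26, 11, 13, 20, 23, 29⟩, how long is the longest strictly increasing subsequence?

Let dp[i] be the longest increasing subsequence ending at position i. Then dp = [1, 2, 3, 3, 3, 2, 4, 3, 4, 5, 6, 7].
The maximum is 7; one witness is 2, 8, 11, 13, 20, 23, 29 at positions 1,2,5,9,10,11,12.

7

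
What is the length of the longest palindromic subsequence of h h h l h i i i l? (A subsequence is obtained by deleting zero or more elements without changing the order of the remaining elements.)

One longest palindromic subsequence is liiil (positions 4,6,7,8,9); it reads the same forward and backward, and the interval DP gives dp[1][9] = 5.

5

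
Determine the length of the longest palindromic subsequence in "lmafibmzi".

Using dp[i][j] = 2 + dp[i+1][j−1] if the ends match, else max(dp[i+1][j], dp[i][j−1]):
dp[1][9] = 3. A witness is izi at positions 5,8,9.

3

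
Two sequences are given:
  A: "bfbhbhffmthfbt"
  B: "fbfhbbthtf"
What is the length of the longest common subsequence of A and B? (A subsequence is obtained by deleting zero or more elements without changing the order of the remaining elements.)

Backtracking the LCS table gives one alignment: b (A1,B2) → f (A2,B3) → b (A3,B5) → b (A5,B6) → h (A6,B8) → t (A10,B9) → f (A12,B10).
So the longest common subsequence has length 7.

7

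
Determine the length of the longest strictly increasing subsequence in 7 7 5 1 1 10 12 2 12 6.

3

Let dp[i] be the longest increasing subsequence ending at position i. Then dp = [1, 1, 1, 1, 1, 2, 3, 2, 3, 3].
The maximum is 3; one witness is 7, 10, 12 at positions 1,6,7.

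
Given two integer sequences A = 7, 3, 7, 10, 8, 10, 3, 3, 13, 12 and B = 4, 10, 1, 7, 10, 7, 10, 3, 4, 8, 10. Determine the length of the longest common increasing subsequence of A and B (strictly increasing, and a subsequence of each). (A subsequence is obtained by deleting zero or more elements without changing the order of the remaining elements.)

3

A longest common strictly increasing subsequence is 7, 8, 10 (length 3); it appears in order in both A and B, and no longer such subsequence exists.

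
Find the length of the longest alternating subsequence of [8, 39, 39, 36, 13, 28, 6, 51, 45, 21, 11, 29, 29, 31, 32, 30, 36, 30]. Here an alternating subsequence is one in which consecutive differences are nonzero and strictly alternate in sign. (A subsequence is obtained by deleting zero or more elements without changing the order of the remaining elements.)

Track the best alternating length ending on an up-step vs a down-step at each position: up/down = 1/1, 2/1, 2/1, 2/3, 2/3, 4/3, 1/5, 6/1, 6/7, 6/7, 6/7, 8/7, 8/7, 8/7, 8/7, 8/9, 10/7, 8/11.
The maximum over both is 11; one such subsequence is 8, 39, 13, 28, 6, 51, 21, 31, 30, 36, 30.

11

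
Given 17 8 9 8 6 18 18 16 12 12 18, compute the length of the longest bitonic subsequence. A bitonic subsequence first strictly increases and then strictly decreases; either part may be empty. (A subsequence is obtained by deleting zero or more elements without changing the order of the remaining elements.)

Let inc[i] be the LIS ending at i and dec[i] the longest strictly decreasing subsequence starting at i. inc = [1, 1, 2, 1, 1, 3, 3, 3, 3, 3, 4], dec = [4, 2, 3, 2, 1, 3, 3, 2, 1, 1, 1].
max_i inc[i]+dec[i]−1 = 5, with one witness 8, 9, 18, 16, 12.

5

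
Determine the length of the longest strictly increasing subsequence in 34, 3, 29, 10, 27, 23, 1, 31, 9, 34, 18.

Let dp[i] be the longest increasing subsequence ending at position i. Then dp = [1, 1, 2, 2, 3, 3, 1, 4, 2, 5, 3].
The maximum is 5; one witness is 3, 10, 27, 31, 34 at positions 2,4,5,8,10.

5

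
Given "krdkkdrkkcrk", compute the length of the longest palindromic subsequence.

One longest palindromic subsequence is krkkrkkrk (positions 1,2,4,5,7,8,9,11,12); it reads the same forward and backward, and the interval DP gives dp[1][12] = 9.

9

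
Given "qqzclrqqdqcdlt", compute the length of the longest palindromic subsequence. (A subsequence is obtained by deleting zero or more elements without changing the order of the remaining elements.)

Using dp[i][j] = 2 + dp[i+1][j−1] if the ends match, else max(dp[i+1][j], dp[i][j−1]):
dp[1][14] = 5. A witness is ldcdl at positions 5,9,11,12,13.

5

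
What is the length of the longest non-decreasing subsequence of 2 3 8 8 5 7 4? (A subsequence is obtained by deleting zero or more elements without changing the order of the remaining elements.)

Scanning left to right, the best length ending at each element is: 2→1, 3→2, 8→3, 8→4, 5→3, 7→4, 4→3.
So the longest non-decreasing subsequence has length 4, e.g. 2, 3, 8, 8.

4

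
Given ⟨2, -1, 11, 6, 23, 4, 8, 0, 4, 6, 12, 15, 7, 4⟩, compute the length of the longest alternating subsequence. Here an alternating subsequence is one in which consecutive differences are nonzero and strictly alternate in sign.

10

Track the best alternating length ending on an up-step vs a down-step at each position: up/down = 1/1, 1/2, 3/1, 3/4, 5/1, 3/6, 7/6, 3/8, 9/8, 9/8, 9/6, 9/6, 9/10, 9/10.
The maximum over both is 10; one such subsequence is 2, -1, 11, 6, 23, 4, 8, 0, 12, 7.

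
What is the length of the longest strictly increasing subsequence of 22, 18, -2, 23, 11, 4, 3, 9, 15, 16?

One longest increasing subsequence is -2, 4, 9, 15, 16 (positions 3,6,8,9,10), of length 5; no longer one exists.

5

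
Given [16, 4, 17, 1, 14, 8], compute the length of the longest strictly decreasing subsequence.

3

Scanning left to right, the best length ending at each element is: 16→1, 4→2, 17→1, 1→3, 14→2, 8→3.
So the longest decreasing subsequence has length 3, e.g. 16, 4, 1.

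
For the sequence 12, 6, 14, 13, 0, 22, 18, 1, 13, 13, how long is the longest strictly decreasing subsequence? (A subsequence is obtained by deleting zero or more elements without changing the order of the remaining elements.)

Let dp[i] be the longest decreasing subsequence ending at position i. Then dp = [1, 2, 1, 2, 3, 1, 2, 3, 3, 3].
The maximum is 3; one witness is 12, 6, 0 at positions 1,2,5.

3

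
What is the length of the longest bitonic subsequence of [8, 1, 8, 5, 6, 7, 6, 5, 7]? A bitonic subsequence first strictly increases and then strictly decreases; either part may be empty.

One longest bitonic subsequence is 1, 5, 6, 7, 6, 5 (positions 2,4,5,6,7,8): it rises to 7 then falls. Length 6 is optimal.

6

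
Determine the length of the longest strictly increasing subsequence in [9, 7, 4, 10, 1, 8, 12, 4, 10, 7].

One longest increasing subsequence is 9, 10, 12 (positions 1,4,7), of length 3; no longer one exists.

3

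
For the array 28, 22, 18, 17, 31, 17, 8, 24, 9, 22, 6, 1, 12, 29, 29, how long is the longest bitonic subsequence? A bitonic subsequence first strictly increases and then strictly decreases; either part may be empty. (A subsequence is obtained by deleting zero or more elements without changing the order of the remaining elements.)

7

Let inc[i] be the LIS ending at i and dec[i] the longest strictly decreasing subsequence starting at i. inc = [1, 1, 1, 1, 2, 1, 1, 2, 2, 3, 1, 1, 3, 4, 4], dec = [7, 6, 5, 4, 5, 4, 3, 4, 3, 3, 2, 1, 1, 1, 1].
max_i inc[i]+dec[i]−1 = 7, with one witness 28, 22, 18, 17, 9, 6, 1.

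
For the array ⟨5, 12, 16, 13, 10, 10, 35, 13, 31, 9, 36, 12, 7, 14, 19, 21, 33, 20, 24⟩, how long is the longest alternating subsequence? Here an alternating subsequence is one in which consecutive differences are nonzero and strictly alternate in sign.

A longest alternating subsequence is 5, 16, 13, 35, 13, 31, 9, 36, 12, 21, 20, 24 (positions 1,3,4,7,8,9,10,11,12,16,18,19); its 11 consecutive differences strictly alternate in sign, and length 12 is optimal.

12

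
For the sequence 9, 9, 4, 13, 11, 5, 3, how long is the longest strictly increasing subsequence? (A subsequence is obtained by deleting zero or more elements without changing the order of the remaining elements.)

2

Let dp[i] be the longest increasing subsequence ending at position i. Then dp = [1, 1, 1, 2, 2, 2, 1].
The maximum is 2; one witness is 9, 13 at positions 1,4.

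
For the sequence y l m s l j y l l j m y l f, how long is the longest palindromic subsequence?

One longest palindromic subsequence is lmjlljml (positions 2,3,6,8,9,10,11,13); it reads the same forward and backward, and the interval DP gives dp[1][14] = 8.

8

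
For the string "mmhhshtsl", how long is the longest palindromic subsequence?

3

Using dp[i][j] = 2 + dp[i+1][j−1] if the ends match, else max(dp[i+1][j], dp[i][j−1]):
dp[1][9] = 3. A witness is sts at positions 5,7,8.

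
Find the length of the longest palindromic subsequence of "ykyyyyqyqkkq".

Using dp[i][j] = 2 + dp[i+1][j−1] if the ends match, else max(dp[i+1][j], dp[i][j−1]):
dp[1][12] = 7. A witness is kyyyyyk at positions 2,3,4,5,6,8,11.

7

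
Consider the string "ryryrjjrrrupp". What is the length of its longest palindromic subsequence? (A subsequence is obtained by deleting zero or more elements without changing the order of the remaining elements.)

One longest palindromic subsequence is rrrjjrrr (positions 1,3,5,6,7,8,9,10); it reads the same forward and backward, and the interval DP gives dp[1][13] = 8.

8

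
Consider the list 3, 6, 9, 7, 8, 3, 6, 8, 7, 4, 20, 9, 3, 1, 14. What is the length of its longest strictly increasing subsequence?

Let dp[i] be the longest increasing subsequence ending at position i. Then dp = [1, 2, 3, 3, 4, 1, 2, 4, 3, 2, 5, 5, 1, 1, 6].
The maximum is 6; one witness is 3, 6, 7, 8, 9, 14 at positions 1,2,4,5,12,15.

6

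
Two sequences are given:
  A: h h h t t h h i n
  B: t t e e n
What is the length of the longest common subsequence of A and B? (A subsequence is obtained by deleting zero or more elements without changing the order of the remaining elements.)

3

Backtracking the LCS table gives one alignment: t (A4,B1) → t (A5,B2) → n (A9,B5).
So the longest common subsequence has length 3.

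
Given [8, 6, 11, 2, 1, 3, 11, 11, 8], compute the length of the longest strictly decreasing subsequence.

Let dp[i] be the longest decreasing subsequence ending at position i. Then dp = [1, 2, 1, 3, 4, 3, 1, 1, 2].
The maximum is 4; one witness is 8, 6, 2, 1 at positions 1,2,4,5.

4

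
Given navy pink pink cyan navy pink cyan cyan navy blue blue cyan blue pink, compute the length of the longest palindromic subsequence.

One longest palindromic subsequence is pink cyan navy cyan cyan navy cyan pink (positions 2,4,5,7,8,9,12,14); it reads the same forward and backward, and the interval DP gives dp[1][14] = 8.

8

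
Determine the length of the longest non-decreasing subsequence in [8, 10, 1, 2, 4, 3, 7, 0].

One longest non-decreasing subsequence is 1, 2, 4, 7 (positions 3,4,5,7), of length 4; no longer one exists.

4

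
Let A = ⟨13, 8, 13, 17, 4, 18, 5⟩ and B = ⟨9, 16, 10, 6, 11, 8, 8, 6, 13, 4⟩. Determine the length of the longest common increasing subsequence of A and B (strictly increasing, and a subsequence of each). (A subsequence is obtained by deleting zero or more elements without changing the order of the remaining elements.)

2

For each value that appears in both, track the longest common increasing run ending there.
The best achievable length is 2; one witness is 8, 13 (A-positions 2,3, B-positions 6,9).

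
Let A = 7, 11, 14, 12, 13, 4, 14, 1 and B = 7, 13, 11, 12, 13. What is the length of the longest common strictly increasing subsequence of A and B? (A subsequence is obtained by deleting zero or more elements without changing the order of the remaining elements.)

A longest common strictly increasing subsequence is 7, 11, 12, 13 (length 4); it appears in order in both A and B, and no longer such subsequence exists.

4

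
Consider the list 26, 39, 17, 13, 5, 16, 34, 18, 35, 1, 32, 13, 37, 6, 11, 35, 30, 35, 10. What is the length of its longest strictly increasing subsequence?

5

Let dp[i] be the longest increasing subsequence ending at position i. Then dp = [1, 2, 1, 1, 1, 2, 3, 3, 4, 1, 4, 2, 5, 2, 3, 5, 4, 5, 3].
The maximum is 5; one witness is 13, 16, 34, 35, 37 at positions 4,6,7,9,13.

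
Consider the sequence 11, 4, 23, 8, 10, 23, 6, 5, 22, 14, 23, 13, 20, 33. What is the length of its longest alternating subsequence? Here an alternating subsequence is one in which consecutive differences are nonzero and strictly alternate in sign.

11

A longest alternating subsequence is 11, 4, 23, 8, 10, 6, 22, 14, 23, 13, 20 (positions 1,2,3,4,5,7,9,10,11,12,13); its 10 consecutive differences strictly alternate in sign, and length 11 is optimal.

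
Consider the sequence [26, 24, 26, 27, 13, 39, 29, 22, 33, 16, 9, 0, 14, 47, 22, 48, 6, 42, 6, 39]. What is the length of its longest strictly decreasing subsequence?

Let dp[i] be the longest decreasing subsequence ending at position i. Then dp = [1, 2, 1, 1, 3, 1, 2, 3, 2, 4, 5, 6, 5, 1, 3, 1, 6, 2, 6, 3].
The maximum is 6; one witness is 26, 24, 22, 16, 9, 0 at positions 1,2,8,10,11,12.

6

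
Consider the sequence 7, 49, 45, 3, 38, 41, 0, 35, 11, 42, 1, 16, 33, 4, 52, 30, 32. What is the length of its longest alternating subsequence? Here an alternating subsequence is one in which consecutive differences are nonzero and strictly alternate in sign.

14

A longest alternating subsequence is 7, 49, 3, 38, 0, 35, 11, 42, 1, 16, 4, 52, 30, 32 (positions 1,2,4,5,7,8,9,10,11,12,14,15,16,17); its 13 consecutive differences strictly alternate in sign, and length 14 is optimal.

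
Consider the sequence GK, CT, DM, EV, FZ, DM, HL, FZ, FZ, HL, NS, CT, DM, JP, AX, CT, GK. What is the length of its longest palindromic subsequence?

10

Using dp[i][j] = 2 + dp[i+1][j−1] if the ends match, else max(dp[i+1][j], dp[i][j−1]):
dp[1][17] = 10. A witness is GK CT DM HL FZ FZ HL DM CT GK at positions 1,2,6,7,8,9,10,13,16,17.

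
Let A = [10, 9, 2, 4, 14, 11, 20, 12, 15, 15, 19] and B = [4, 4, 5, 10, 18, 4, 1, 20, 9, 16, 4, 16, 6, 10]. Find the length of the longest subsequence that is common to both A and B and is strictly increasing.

2

A longest common strictly increasing subsequence is 4, 20 (length 2); it appears in order in both A and B, and no longer such subsequence exists.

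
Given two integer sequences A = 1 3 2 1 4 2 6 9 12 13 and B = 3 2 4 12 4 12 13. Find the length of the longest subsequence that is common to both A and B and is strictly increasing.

4

A longest common strictly increasing subsequence is 3, 4, 12, 13 (length 4); it appears in order in both A and B, and no longer such subsequence exists.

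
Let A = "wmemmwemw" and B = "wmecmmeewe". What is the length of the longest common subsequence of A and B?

7

Backtracking the LCS table gives one alignment: w (A1,B1) → m (A2,B2) → e (A3,B3) → m (A4,B5) → m (A5,B6) → w (A6,B9) → e (A7,B10).
So the longest common subsequence has length 7.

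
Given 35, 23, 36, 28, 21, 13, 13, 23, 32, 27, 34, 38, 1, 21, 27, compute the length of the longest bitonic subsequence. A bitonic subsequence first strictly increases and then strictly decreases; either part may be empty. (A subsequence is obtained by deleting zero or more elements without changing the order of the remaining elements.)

6

Let inc[i] be the LIS ending at i and dec[i] the longest strictly decreasing subsequence starting at i. inc = [1, 1, 2, 2, 1, 1, 1, 2, 3, 3, 4, 5, 1, 2, 3], dec = [5, 4, 5, 4, 3, 2, 2, 2, 3, 2, 2, 2, 1, 1, 1].
max_i inc[i]+dec[i]−1 = 6, with one witness 35, 36, 28, 21, 13, 1.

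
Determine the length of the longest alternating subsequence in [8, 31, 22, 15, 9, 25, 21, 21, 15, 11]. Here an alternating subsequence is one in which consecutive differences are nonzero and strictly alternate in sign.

5

A longest alternating subsequence is 8, 31, 22, 25, 21 (positions 1,2,3,6,7); its 4 consecutive differences strictly alternate in sign, and length 5 is optimal.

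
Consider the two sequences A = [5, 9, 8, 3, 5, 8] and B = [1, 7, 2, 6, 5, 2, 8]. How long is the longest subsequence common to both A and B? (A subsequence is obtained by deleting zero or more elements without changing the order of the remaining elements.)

2

A longest common subsequence is 5, 8 (length 2); the LCS DP confirms no longer common subsequence exists.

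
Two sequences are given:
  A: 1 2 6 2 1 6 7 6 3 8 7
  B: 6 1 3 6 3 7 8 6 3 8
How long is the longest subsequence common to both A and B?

Backtracking the LCS table gives one alignment: 6 (A3,B1) → 1 (A5,B2) → 6 (A6,B4) → 7 (A7,B6) → 6 (A8,B8) → 3 (A9,B9) → 8 (A10,B10).
So the longest common subsequence has length 7.

7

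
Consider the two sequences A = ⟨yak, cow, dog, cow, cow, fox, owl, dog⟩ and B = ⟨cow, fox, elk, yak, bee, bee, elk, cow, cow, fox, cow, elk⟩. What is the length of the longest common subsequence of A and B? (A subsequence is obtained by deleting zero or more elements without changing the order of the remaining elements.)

A longest common subsequence is yak, cow, cow, cow (length 4); the LCS DP confirms no longer common subsequence exists.

4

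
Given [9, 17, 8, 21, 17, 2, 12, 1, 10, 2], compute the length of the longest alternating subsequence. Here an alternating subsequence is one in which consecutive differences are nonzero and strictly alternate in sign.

A longest alternating subsequence is 9, 17, 8, 21, 2, 12, 1, 10, 2 (positions 1,2,3,4,6,7,8,9,10); its 8 consecutive differences strictly alternate in sign, and length 9 is optimal.

9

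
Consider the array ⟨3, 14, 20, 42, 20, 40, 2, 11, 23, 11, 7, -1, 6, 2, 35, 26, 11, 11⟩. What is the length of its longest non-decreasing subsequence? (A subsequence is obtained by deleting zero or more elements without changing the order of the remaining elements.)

Let dp[i] be the longest non-decreasing subsequence ending at position i. Then dp = [1, 2, 3, 4, 4, 5, 1, 2, 5, 3, 2, 1, 2, 2, 6, 6, 4, 5].
The maximum is 6; one witness is 3, 14, 20, 20, 23, 35 at positions 1,2,3,5,9,15.

6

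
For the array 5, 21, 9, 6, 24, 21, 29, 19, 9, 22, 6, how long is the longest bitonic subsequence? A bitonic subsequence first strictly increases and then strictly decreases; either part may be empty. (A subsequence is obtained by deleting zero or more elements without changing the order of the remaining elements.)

Let inc[i] be the LIS ending at i and dec[i] the longest strictly decreasing subsequence starting at i. inc = [1, 2, 2, 2, 3, 3, 4, 3, 3, 4, 2], dec = [1, 4, 2, 1, 5, 4, 4, 3, 2, 2, 1].
max_i inc[i]+dec[i]−1 = 7, with one witness 5, 21, 24, 21, 19, 9, 6.

7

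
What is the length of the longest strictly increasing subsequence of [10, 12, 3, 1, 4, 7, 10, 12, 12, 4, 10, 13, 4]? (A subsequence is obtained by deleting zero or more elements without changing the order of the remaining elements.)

6

Let dp[i] be the longest increasing subsequence ending at position i. Then dp = [1, 2, 1, 1, 2, 3, 4, 5, 5, 2, 4, 6, 2].
The maximum is 6; one witness is 3, 4, 7, 10, 12, 13 at positions 3,5,6,7,8,12.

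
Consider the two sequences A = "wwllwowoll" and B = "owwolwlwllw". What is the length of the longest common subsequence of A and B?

A longest common subsequence is wwllwll (length 7); the LCS DP confirms no longer common subsequence exists.

7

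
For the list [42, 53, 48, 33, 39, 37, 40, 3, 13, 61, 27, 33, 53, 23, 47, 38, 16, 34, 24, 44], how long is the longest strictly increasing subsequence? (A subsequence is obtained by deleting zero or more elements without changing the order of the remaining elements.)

Scanning left to right, the best length ending at each element is: 42→1, 53→2, 48→2, 33→1, 39→2, 37→2, 40→3, 3→1, 13→2, 61→4, 27→3, 33→4, 53→5, 23→3, 47→5, 38→5, 16→3, 34→5, 24→4, 44→6.
So the longest increasing subsequence has length 6, e.g. 3, 13, 27, 33, 38, 44.

6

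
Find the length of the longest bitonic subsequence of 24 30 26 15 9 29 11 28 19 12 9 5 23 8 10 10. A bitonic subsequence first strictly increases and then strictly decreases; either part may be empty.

8

Let inc[i] be the LIS ending at i and dec[i] the longest strictly decreasing subsequence starting at i. inc = [1, 2, 2, 1, 1, 3, 2, 3, 3, 3, 1, 1, 4, 2, 3, 3], dec = [5, 7, 5, 4, 2, 6, 3, 5, 4, 3, 2, 1, 2, 1, 1, 1].
max_i inc[i]+dec[i]−1 = 8, with one witness 24, 30, 29, 28, 19, 12, 9, 8.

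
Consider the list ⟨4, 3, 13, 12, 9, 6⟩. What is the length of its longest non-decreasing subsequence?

One longest non-decreasing subsequence is 4, 13 (positions 1,3), of length 2; no longer one exists.

2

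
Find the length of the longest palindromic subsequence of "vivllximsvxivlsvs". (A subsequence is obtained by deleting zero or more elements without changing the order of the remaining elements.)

One longest palindromic subsequence is vivllviv (positions 1,2,3,4,5,10,12,16); it reads the same forward and backward, and the interval DP gives dp[1][17] = 8.

8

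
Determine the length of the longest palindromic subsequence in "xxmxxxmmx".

One longest palindromic subsequence is xmxxxmx (positions 1,3,4,5,6,8,9); it reads the same forward and backward, and the interval DP gives dp[1][9] = 7.

7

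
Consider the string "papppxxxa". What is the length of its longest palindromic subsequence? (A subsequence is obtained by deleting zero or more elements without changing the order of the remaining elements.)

Using dp[i][j] = 2 + dp[i+1][j−1] if the ends match, else max(dp[i+1][j], dp[i][j−1]):
dp[1][9] = 5. A witness is axxxa at positions 2,6,7,8,9.

5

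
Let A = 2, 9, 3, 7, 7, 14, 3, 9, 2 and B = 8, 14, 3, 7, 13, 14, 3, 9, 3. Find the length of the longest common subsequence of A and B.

A longest common subsequence is 3, 7, 14, 3, 9 (length 5); the LCS DP confirms no longer common subsequence exists.

5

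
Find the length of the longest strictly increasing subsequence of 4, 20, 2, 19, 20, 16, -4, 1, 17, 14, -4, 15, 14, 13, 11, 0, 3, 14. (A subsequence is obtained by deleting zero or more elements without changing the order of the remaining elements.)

4

Scanning left to right, the best length ending at each element is: 4→1, 20→2, 2→1, 19→2, 20→3, 16→2, -4→1, 1→2, 17→3, 14→3, -4→1, 15→4, 14→3, 13→3, 11→3, 0→2, 3→3, 14→4.
So the longest increasing subsequence has length 4, e.g. -4, 1, 14, 15.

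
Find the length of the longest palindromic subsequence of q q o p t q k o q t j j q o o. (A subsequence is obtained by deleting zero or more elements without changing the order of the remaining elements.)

8

One longest palindromic subsequence is ooqjjqoo (positions 3,8,9,11,12,13,14,15); it reads the same forward and backward, and the interval DP gives dp[1][15] = 8.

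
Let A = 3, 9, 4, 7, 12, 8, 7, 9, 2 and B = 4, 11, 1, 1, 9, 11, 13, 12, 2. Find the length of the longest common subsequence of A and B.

3

A longest common subsequence is 9, 12, 2 (length 3); the LCS DP confirms no longer common subsequence exists.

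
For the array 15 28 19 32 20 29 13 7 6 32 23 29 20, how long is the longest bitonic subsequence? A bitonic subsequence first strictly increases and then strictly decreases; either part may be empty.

7

One longest bitonic subsequence is 15, 28, 32, 29, 13, 7, 6 (positions 1,2,4,6,7,8,9): it rises to 32 then falls. Length 7 is optimal.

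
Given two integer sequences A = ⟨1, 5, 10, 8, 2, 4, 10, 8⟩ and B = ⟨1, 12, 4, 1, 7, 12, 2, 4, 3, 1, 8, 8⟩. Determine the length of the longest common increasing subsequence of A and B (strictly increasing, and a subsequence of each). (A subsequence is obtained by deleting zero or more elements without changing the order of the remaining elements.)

For each value that appears in both, track the longest common increasing run ending there.
The best achievable length is 4; one witness is 1, 2, 4, 8 (A-positions 1,5,6,8, B-positions 1,7,8,11).

4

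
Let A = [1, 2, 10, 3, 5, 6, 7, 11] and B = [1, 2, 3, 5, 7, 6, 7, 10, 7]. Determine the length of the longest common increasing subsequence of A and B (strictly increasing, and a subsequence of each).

6

A longest common strictly increasing subsequence is 1, 2, 3, 5, 6, 7 (length 6); it appears in order in both A and B, and no longer such subsequence exists.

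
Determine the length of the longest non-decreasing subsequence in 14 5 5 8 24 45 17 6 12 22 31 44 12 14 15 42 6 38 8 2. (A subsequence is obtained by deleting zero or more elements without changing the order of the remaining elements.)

8

Let dp[i] be the longest non-decreasing subsequence ending at position i. Then dp = [1, 1, 2, 3, 4, 5, 4, 3, 4, 5, 6, 7, 5, 6, 7, 8, 4, 8, 5, 1].
The maximum is 8; one witness is 5, 5, 8, 12, 12, 14, 15, 42 at positions 2,3,4,9,13,14,15,16.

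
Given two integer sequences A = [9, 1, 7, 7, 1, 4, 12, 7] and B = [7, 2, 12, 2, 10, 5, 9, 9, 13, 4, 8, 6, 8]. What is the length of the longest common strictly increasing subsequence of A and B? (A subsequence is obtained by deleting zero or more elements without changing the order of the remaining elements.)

2

A longest common strictly increasing subsequence is 7, 12 (length 2); it appears in order in both A and B, and no longer such subsequence exists.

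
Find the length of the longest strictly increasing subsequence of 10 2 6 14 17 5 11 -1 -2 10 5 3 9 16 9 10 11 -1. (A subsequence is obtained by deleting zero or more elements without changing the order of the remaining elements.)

Scanning left to right, the best length ending at each element is: 10→1, 2→1, 6→2, 14→3, 17→4, 5→2, 11→3, -1→1, -2→1, 10→3, 5→2, 3→2, 9→3, 16→4, 9→3, 10→4, 11→5, -1→2.
So the longest increasing subsequence has length 5, e.g. 2, 6, 9, 10, 11.

5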